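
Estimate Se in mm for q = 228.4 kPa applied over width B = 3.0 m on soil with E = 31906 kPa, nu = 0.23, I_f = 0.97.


Using Se = q * B * (1 - nu^2) * I_f / E
1 - nu^2 = 1 - 0.23^2 = 0.9471
Se = 228.4 * 3.0 * 0.9471 * 0.97 / 31906
Se = 0.019729 m
Convert to mm: Se = 0.019729 * 1000 = 19.729 mm


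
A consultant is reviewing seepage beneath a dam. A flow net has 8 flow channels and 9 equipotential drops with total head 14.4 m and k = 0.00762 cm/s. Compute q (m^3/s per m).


Convert k to m/s for unit consistency with H:
k = 0.00762 cm/s = 0.00762 / 100 m/s = 7.62e-05 m/s
Using q = k * H * Nf / Nd
Nf / Nd = 8 / 9 = 0.8889
q = 7.62e-05 * 14.4 * 0.8889
q = 0.0009754 m^3/s per m


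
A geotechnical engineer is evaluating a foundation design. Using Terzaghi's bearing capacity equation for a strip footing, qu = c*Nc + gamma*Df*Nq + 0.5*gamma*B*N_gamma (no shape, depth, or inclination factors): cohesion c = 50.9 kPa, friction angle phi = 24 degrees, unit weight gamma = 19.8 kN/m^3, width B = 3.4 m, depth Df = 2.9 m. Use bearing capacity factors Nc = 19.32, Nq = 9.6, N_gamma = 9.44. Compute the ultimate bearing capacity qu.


Compute qu = c*Nc + gamma*Df*Nq + 0.5*gamma*B*N_gamma
Term 1: 50.9 * 19.32 = 983.388
Term 2: 19.8 * 2.9 * 9.6 = 551.232
Term 3: 0.5 * 19.8 * 3.4 * 9.44 = 317.7504
qu = 983.388 + 551.232 + 317.7504
qu = 1852.37 kPa


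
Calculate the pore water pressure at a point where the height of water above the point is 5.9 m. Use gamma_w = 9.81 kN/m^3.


Using u = gamma_w * h_w
u = 9.81 * 5.9
u = 57.88 kPa


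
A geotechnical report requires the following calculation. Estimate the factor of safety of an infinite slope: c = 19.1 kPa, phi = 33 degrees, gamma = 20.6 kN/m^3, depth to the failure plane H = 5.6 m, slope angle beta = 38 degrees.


Using Fs = c / (gamma*H*sin(beta)*cos(beta)) + tan(phi)/tan(beta)
Cohesion contribution = 19.1 / (20.6*5.6*sin(38)*cos(38))
Cohesion contribution = 0.341275
Friction contribution = tan(33)/tan(38) = 0.831204
Fs = 0.341275 + 0.831204
Fs = 1.172


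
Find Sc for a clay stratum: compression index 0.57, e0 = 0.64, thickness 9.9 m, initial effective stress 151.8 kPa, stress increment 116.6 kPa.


Result: 0.8516 m

Derivation:
Using Sc = Cc * H / (1 + e0) * log10((sigma0 + delta_sigma) / sigma0)
Stress ratio = (151.8 + 116.6) / 151.8 = 1.76812
log10(1.76812) = 0.247511
Cc * H / (1 + e0) = 0.57 * 9.9 / (1 + 0.64) = 3.44085
Sc = 3.44085 * 0.247511
Sc = 0.8516 m


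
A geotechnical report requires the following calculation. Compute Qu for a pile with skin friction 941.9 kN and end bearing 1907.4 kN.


Using Qu = Qf + Qb
Qu = 941.9 + 1907.4
Qu = 2849.3 kN


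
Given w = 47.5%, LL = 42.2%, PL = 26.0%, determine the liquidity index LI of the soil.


First compute the plasticity index:
PI = LL - PL = 42.2 - 26.0 = 16.2
Then compute the liquidity index:
LI = (w - PL) / PI
LI = (47.5 - 26.0) / 16.2
LI = 1.327


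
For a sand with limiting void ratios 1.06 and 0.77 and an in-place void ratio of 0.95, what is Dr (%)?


Using Dr = (e_max - e) / (e_max - e_min) * 100
e_max - e = 1.06 - 0.95 = 0.11
e_max - e_min = 1.06 - 0.77 = 0.29
Dr = 0.11 / 0.29 * 100
Dr = 37.93 %


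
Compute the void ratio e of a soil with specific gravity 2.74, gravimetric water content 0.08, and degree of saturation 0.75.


Using the relation e = Gs * w / S
e = 2.74 * 0.08 / 0.75
e = 0.2923


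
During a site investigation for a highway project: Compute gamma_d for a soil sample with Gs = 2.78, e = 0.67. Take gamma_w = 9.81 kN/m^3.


Using gamma_d = Gs * gamma_w / (1 + e)
gamma_d = 2.78 * 9.81 / (1 + 0.67)
gamma_d = 2.78 * 9.81 / 1.67
gamma_d = 16.33 kN/m^3


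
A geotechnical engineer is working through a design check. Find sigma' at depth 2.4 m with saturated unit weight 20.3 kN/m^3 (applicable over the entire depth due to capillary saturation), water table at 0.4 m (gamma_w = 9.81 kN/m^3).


Total stress = gamma_sat * depth
sigma = 20.3 * 2.4 = 48.72 kPa
Pore water pressure u = gamma_w * (depth - d_wt)
u = 9.81 * (2.4 - 0.4) = 19.62 kPa
Effective stress = sigma - u
sigma' = 48.72 - 19.62 = 29.1 kPa


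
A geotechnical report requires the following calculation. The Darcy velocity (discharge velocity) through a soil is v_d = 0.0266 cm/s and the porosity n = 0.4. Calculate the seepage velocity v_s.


Using v_s = v_d / n
v_s = 0.0266 / 0.4
v_s = 0.0665 cm/s


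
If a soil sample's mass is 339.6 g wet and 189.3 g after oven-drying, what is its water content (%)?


Using w = (m_wet - m_dry) / m_dry * 100
m_wet - m_dry = 339.6 - 189.3 = 150.3 g
w = 150.3 / 189.3 * 100
w = 79.4 %


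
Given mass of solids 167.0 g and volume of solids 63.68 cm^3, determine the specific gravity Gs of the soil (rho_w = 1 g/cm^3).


Using Gs = m_s / (V_s * rho_w)
Since rho_w = 1 g/cm^3:
Gs = 167.0 / 63.68
Gs = 2.622


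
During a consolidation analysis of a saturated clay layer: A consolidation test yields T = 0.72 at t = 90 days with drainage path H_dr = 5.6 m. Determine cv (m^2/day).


Result: 0.25088 m^2/day

Derivation:
Using cv = T * H_dr^2 / t
H_dr^2 = 5.6^2 = 31.36
cv = 0.72 * 31.36 / 90
cv = 0.25088 m^2/day


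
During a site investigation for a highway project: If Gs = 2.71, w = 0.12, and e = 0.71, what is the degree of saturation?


Using S = Gs * w / e
S = 2.71 * 0.12 / 0.71
S = 0.458


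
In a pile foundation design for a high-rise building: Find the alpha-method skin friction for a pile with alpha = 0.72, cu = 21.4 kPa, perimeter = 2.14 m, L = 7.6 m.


Result: 250.6 kN

Derivation:
Using Qs = alpha * cu * perimeter * L
Qs = 0.72 * 21.4 * 2.14 * 7.6
Qs = 250.6 kN


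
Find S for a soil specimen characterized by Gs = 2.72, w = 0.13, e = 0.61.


Result: 0.5797

Derivation:
Using S = Gs * w / e
S = 2.72 * 0.13 / 0.61
S = 0.5797


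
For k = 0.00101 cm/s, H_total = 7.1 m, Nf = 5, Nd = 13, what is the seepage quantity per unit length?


Convert k to m/s for unit consistency with H:
k = 0.00101 cm/s = 0.00101 / 100 m/s = 1.01e-05 m/s
Using q = k * H * Nf / Nd
Nf / Nd = 5 / 13 = 0.3846
q = 1.01e-05 * 7.1 * 0.3846
q = 2.758e-05 m^3/s per m


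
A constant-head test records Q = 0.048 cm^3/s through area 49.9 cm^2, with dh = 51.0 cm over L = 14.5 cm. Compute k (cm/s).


Compute hydraulic gradient:
i = dh / L = 51.0 / 14.5 = 3.51724
Then apply Darcy's law:
k = Q / (A * i)
k = 0.048 / (49.9 * 3.51724)
k = 0.048 / 175.51
k = 0.000273 cm/s


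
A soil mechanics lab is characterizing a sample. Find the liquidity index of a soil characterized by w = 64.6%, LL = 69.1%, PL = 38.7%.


Result: 0.852

Derivation:
First compute the plasticity index:
PI = LL - PL = 69.1 - 38.7 = 30.4
Then compute the liquidity index:
LI = (w - PL) / PI
LI = (64.6 - 38.7) / 30.4
LI = 0.852


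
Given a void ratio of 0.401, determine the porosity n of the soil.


Using the relation n = e / (1 + e)
n = 0.401 / (1 + 0.401)
n = 0.401 / 1.401
n = 0.2862


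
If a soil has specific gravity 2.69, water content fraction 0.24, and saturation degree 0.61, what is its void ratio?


Using the relation e = Gs * w / S
e = 2.69 * 0.24 / 0.61
e = 1.0584


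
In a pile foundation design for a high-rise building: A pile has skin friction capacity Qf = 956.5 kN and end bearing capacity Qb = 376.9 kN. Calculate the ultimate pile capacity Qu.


Using Qu = Qf + Qb
Qu = 956.5 + 376.9
Qu = 1333.4 kN


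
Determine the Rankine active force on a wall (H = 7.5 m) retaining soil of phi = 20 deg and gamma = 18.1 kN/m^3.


Compute active earth pressure coefficient:
Ka = tan^2(45 - phi/2) = tan^2(35.0) = 0.490291
Compute active force:
Pa = 0.5 * Ka * gamma * H^2
Pa = 0.5 * 0.490291 * 18.1 * 7.5^2
Pa = 249.59 kN/m


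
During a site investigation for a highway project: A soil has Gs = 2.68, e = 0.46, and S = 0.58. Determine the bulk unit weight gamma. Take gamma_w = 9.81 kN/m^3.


Result: 19.8 kN/m^3

Derivation:
Using gamma = gamma_w * (Gs + S*e) / (1 + e)
Numerator: Gs + S*e = 2.68 + 0.58*0.46 = 2.9468
Denominator: 1 + e = 1 + 0.46 = 1.46
gamma = 9.81 * 2.9468 / 1.46
gamma = 19.8 kN/m^3


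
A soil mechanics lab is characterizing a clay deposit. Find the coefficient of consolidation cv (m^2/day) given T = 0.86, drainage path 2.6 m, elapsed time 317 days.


Result: 0.01834 m^2/day

Derivation:
Using cv = T * H_dr^2 / t
H_dr^2 = 2.6^2 = 6.76
cv = 0.86 * 6.76 / 317
cv = 0.01834 m^2/day


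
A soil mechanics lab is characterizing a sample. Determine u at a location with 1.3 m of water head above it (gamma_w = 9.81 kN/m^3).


Using u = gamma_w * h_w
u = 9.81 * 1.3
u = 12.75 kPa


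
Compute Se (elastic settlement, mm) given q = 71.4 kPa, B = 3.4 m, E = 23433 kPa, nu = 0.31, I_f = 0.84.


Result: 7.866 mm

Derivation:
Using Se = q * B * (1 - nu^2) * I_f / E
1 - nu^2 = 1 - 0.31^2 = 0.9039
Se = 71.4 * 3.4 * 0.9039 * 0.84 / 23433
Se = 0.007866 m
Convert to mm: Se = 0.007866 * 1000 = 7.866 mm


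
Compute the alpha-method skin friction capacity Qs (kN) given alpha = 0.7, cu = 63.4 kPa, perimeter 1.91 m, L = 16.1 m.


Using Qs = alpha * cu * perimeter * L
Qs = 0.7 * 63.4 * 1.91 * 16.1
Qs = 1364.73 kN


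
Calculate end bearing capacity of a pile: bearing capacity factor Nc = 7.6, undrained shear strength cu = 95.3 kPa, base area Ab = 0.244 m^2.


Result: 176.72 kN

Derivation:
Using Qb = Nc * cu * Ab
Qb = 7.6 * 95.3 * 0.244
Qb = 176.72 kN


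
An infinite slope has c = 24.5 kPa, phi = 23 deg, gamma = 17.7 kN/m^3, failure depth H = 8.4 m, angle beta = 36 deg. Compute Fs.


Using Fs = c / (gamma*H*sin(beta)*cos(beta)) + tan(phi)/tan(beta)
Cohesion contribution = 24.5 / (17.7*8.4*sin(36)*cos(36))
Cohesion contribution = 0.346527
Friction contribution = tan(23)/tan(36) = 0.584239
Fs = 0.346527 + 0.584239
Fs = 0.931


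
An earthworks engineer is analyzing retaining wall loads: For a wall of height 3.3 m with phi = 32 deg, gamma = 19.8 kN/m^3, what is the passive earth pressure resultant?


Result: 350.88 kN/m

Derivation:
Compute passive earth pressure coefficient:
Kp = tan^2(45 + phi/2) = tan^2(61.0) = 3.254588
Compute passive force:
Pp = 0.5 * Kp * gamma * H^2
Pp = 0.5 * 3.254588 * 19.8 * 3.3^2
Pp = 350.88 kN/m


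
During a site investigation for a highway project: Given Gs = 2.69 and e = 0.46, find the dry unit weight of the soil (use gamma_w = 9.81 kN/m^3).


Result: 18.075 kN/m^3

Derivation:
Using gamma_d = Gs * gamma_w / (1 + e)
gamma_d = 2.69 * 9.81 / (1 + 0.46)
gamma_d = 2.69 * 9.81 / 1.46
gamma_d = 18.075 kN/m^3


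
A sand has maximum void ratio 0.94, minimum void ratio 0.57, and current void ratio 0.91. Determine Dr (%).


Using Dr = (e_max - e) / (e_max - e_min) * 100
e_max - e = 0.94 - 0.91 = 0.03
e_max - e_min = 0.94 - 0.57 = 0.37
Dr = 0.03 / 0.37 * 100
Dr = 8.11 %


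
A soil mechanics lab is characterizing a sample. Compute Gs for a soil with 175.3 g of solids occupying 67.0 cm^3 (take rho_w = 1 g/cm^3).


Using Gs = m_s / (V_s * rho_w)
Since rho_w = 1 g/cm^3:
Gs = 175.3 / 67.0
Gs = 2.616


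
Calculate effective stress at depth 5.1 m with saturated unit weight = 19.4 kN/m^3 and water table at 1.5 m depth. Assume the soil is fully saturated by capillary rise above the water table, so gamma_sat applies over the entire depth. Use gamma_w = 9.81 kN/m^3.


Total stress = gamma_sat * depth
sigma = 19.4 * 5.1 = 98.94 kPa
Pore water pressure u = gamma_w * (depth - d_wt)
u = 9.81 * (5.1 - 1.5) = 35.316 kPa
Effective stress = sigma - u
sigma' = 98.94 - 35.316 = 63.62 kPa


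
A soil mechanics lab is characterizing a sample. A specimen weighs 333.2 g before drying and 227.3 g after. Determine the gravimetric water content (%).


Result: 46.59 %

Derivation:
Using w = (m_wet - m_dry) / m_dry * 100
m_wet - m_dry = 333.2 - 227.3 = 105.9 g
w = 105.9 / 227.3 * 100
w = 46.59 %


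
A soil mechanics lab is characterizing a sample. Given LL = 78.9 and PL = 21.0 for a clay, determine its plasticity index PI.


Using PI = LL - PL
PI = 78.9 - 21.0
PI = 57.9


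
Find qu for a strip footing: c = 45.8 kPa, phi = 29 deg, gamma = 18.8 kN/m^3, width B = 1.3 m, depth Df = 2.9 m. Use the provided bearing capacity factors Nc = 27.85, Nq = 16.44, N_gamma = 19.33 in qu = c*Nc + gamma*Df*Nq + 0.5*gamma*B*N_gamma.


Compute qu = c*Nc + gamma*Df*Nq + 0.5*gamma*B*N_gamma
Term 1: 45.8 * 27.85 = 1275.53
Term 2: 18.8 * 2.9 * 16.44 = 896.3088
Term 3: 0.5 * 18.8 * 1.3 * 19.33 = 236.2126
qu = 1275.53 + 896.3088 + 236.2126
qu = 2408.05 kPa


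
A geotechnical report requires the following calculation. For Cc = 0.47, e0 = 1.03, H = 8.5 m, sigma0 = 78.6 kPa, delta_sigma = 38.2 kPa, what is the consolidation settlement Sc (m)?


Using Sc = Cc * H / (1 + e0) * log10((sigma0 + delta_sigma) / sigma0)
Stress ratio = (78.6 + 38.2) / 78.6 = 1.48601
log10(1.48601) = 0.17202
Cc * H / (1 + e0) = 0.47 * 8.5 / (1 + 1.03) = 1.96798
Sc = 1.96798 * 0.17202
Sc = 0.3385 m


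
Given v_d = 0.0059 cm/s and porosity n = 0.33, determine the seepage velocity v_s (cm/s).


Using v_s = v_d / n
v_s = 0.0059 / 0.33
v_s = 0.01788 cm/s


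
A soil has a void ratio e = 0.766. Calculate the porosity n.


Using the relation n = e / (1 + e)
n = 0.766 / (1 + 0.766)
n = 0.766 / 1.766
n = 0.4337


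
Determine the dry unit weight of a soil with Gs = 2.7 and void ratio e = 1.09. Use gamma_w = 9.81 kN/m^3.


Using gamma_d = Gs * gamma_w / (1 + e)
gamma_d = 2.7 * 9.81 / (1 + 1.09)
gamma_d = 2.7 * 9.81 / 2.09
gamma_d = 12.673 kN/m^3


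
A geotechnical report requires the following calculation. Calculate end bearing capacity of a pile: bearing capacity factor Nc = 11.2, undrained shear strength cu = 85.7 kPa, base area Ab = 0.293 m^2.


Using Qb = Nc * cu * Ab
Qb = 11.2 * 85.7 * 0.293
Qb = 281.23 kN


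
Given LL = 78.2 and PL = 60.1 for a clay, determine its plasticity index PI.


Result: 18.1

Derivation:
Using PI = LL - PL
PI = 78.2 - 60.1
PI = 18.1


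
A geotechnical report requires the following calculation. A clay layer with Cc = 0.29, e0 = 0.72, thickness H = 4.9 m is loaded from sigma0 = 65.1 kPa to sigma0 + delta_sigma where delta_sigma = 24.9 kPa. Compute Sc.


Result: 0.1162 m

Derivation:
Using Sc = Cc * H / (1 + e0) * log10((sigma0 + delta_sigma) / sigma0)
Stress ratio = (65.1 + 24.9) / 65.1 = 1.38249
log10(1.38249) = 0.140662
Cc * H / (1 + e0) = 0.29 * 4.9 / (1 + 0.72) = 0.826163
Sc = 0.826163 * 0.140662
Sc = 0.1162 m


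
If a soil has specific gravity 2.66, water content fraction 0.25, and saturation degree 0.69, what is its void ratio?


Using the relation e = Gs * w / S
e = 2.66 * 0.25 / 0.69
e = 0.9638


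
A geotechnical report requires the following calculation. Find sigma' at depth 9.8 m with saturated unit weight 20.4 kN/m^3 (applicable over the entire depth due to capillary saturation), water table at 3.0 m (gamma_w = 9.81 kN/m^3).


Total stress = gamma_sat * depth
sigma = 20.4 * 9.8 = 199.92 kPa
Pore water pressure u = gamma_w * (depth - d_wt)
u = 9.81 * (9.8 - 3.0) = 66.708 kPa
Effective stress = sigma - u
sigma' = 199.92 - 66.708 = 133.21 kPa


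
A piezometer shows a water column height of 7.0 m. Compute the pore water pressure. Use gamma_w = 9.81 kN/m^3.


Result: 68.67 kPa

Derivation:
Using u = gamma_w * h_w
u = 9.81 * 7.0
u = 68.67 kPa


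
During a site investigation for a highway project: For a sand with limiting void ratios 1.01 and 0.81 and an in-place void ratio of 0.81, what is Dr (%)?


Using Dr = (e_max - e) / (e_max - e_min) * 100
e_max - e = 1.01 - 0.81 = 0.2
e_max - e_min = 1.01 - 0.81 = 0.2
Dr = 0.2 / 0.2 * 100
Dr = 100.0 %


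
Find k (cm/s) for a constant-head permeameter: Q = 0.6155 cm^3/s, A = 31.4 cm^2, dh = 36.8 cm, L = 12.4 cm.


Compute hydraulic gradient:
i = dh / L = 36.8 / 12.4 = 2.96774
Then apply Darcy's law:
k = Q / (A * i)
k = 0.6155 / (31.4 * 2.96774)
k = 0.6155 / 93.1871
k = 0.006605 cm/s


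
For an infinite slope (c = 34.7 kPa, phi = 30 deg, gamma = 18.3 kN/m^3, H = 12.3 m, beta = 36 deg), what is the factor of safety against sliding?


Result: 1.119

Derivation:
Using Fs = c / (gamma*H*sin(beta)*cos(beta)) + tan(phi)/tan(beta)
Cohesion contribution = 34.7 / (18.3*12.3*sin(36)*cos(36))
Cohesion contribution = 0.324188
Friction contribution = tan(30)/tan(36) = 0.794654
Fs = 0.324188 + 0.794654
Fs = 1.119


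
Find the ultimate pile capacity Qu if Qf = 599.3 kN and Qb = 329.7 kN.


Using Qu = Qf + Qb
Qu = 599.3 + 329.7
Qu = 929.0 kN


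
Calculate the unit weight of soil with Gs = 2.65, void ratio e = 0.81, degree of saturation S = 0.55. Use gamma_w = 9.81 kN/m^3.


Result: 16.777 kN/m^3

Derivation:
Using gamma = gamma_w * (Gs + S*e) / (1 + e)
Numerator: Gs + S*e = 2.65 + 0.55*0.81 = 3.0955
Denominator: 1 + e = 1 + 0.81 = 1.81
gamma = 9.81 * 3.0955 / 1.81
gamma = 16.777 kN/m^3


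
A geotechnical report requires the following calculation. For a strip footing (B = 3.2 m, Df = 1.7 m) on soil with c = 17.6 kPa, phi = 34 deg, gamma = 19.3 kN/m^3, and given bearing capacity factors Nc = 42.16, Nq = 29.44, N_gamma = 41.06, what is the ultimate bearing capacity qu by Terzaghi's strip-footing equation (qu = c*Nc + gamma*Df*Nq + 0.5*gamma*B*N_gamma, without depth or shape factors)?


Compute qu = c*Nc + gamma*Df*Nq + 0.5*gamma*B*N_gamma
Term 1: 17.6 * 42.16 = 742.016
Term 2: 19.3 * 1.7 * 29.44 = 965.9264
Term 3: 0.5 * 19.3 * 3.2 * 41.06 = 1267.9328
qu = 742.016 + 965.9264 + 1267.9328
qu = 2975.88 kPa


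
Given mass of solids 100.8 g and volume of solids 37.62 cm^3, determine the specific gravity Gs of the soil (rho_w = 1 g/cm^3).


Using Gs = m_s / (V_s * rho_w)
Since rho_w = 1 g/cm^3:
Gs = 100.8 / 37.62
Gs = 2.679


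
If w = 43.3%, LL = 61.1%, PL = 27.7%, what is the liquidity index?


First compute the plasticity index:
PI = LL - PL = 61.1 - 27.7 = 33.4
Then compute the liquidity index:
LI = (w - PL) / PI
LI = (43.3 - 27.7) / 33.4
LI = 0.467


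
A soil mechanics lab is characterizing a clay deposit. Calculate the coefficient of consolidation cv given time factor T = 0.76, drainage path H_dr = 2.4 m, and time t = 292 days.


Using cv = T * H_dr^2 / t
H_dr^2 = 2.4^2 = 5.76
cv = 0.76 * 5.76 / 292
cv = 0.01499 m^2/day


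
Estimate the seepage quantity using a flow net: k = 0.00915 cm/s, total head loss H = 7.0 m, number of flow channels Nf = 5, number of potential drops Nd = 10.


Convert k to m/s for unit consistency with H:
k = 0.00915 cm/s = 0.00915 / 100 m/s = 9.15e-05 m/s
Using q = k * H * Nf / Nd
Nf / Nd = 5 / 10 = 0.5
q = 9.15e-05 * 7.0 * 0.5
q = 0.0003203 m^3/s per m


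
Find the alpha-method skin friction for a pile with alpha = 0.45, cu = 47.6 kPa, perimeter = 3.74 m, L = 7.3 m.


Result: 584.81 kN

Derivation:
Using Qs = alpha * cu * perimeter * L
Qs = 0.45 * 47.6 * 3.74 * 7.3
Qs = 584.81 kN


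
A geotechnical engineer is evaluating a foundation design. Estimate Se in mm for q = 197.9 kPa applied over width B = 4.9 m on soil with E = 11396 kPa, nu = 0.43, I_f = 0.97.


Using Se = q * B * (1 - nu^2) * I_f / E
1 - nu^2 = 1 - 0.43^2 = 0.8151
Se = 197.9 * 4.9 * 0.8151 * 0.97 / 11396
Se = 0.067278 m
Convert to mm: Se = 0.067278 * 1000 = 67.278 mm


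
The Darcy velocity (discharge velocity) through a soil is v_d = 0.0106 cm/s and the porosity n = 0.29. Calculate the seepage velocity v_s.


Result: 0.03655 cm/s

Derivation:
Using v_s = v_d / n
v_s = 0.0106 / 0.29
v_s = 0.03655 cm/s


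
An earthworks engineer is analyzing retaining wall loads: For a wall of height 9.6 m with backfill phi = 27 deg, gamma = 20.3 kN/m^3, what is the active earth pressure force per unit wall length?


Compute active earth pressure coefficient:
Ka = tan^2(45 - phi/2) = tan^2(31.5) = 0.375525
Compute active force:
Pa = 0.5 * Ka * gamma * H^2
Pa = 0.5 * 0.375525 * 20.3 * 9.6^2
Pa = 351.27 kN/m


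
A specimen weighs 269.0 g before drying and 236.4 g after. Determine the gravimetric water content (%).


Using w = (m_wet - m_dry) / m_dry * 100
m_wet - m_dry = 269.0 - 236.4 = 32.6 g
w = 32.6 / 236.4 * 100
w = 13.79 %


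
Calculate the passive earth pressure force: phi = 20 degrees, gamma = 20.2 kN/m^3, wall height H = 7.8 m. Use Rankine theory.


Compute passive earth pressure coefficient:
Kp = tan^2(45 + phi/2) = tan^2(55.0) = 2.039607
Compute passive force:
Pp = 0.5 * Kp * gamma * H^2
Pp = 0.5 * 2.039607 * 20.2 * 7.8^2
Pp = 1253.31 kN/m


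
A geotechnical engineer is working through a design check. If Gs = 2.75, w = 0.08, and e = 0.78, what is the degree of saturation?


Using S = Gs * w / e
S = 2.75 * 0.08 / 0.78
S = 0.2821


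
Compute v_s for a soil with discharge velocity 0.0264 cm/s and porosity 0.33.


Result: 0.08 cm/s

Derivation:
Using v_s = v_d / n
v_s = 0.0264 / 0.33
v_s = 0.08 cm/s


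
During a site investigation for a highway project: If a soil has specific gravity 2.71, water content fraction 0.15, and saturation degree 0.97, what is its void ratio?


Result: 0.4191

Derivation:
Using the relation e = Gs * w / S
e = 2.71 * 0.15 / 0.97
e = 0.4191


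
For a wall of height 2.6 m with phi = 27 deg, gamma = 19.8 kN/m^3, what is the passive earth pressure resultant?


Compute passive earth pressure coefficient:
Kp = tan^2(45 + phi/2) = tan^2(58.5) = 2.66294
Compute passive force:
Pp = 0.5 * Kp * gamma * H^2
Pp = 0.5 * 2.66294 * 19.8 * 2.6^2
Pp = 178.21 kN/m


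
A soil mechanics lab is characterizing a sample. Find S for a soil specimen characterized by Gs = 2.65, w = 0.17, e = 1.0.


Using S = Gs * w / e
S = 2.65 * 0.17 / 1.0
S = 0.4505


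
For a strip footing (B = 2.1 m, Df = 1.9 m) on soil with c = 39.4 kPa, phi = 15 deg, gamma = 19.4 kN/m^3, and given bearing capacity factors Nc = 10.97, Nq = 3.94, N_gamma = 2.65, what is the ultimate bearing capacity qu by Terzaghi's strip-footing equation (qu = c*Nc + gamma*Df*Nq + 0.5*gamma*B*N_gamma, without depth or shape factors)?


Result: 631.43 kPa

Derivation:
Compute qu = c*Nc + gamma*Df*Nq + 0.5*gamma*B*N_gamma
Term 1: 39.4 * 10.97 = 432.218
Term 2: 19.4 * 1.9 * 3.94 = 145.2284
Term 3: 0.5 * 19.4 * 2.1 * 2.65 = 53.9805
qu = 432.218 + 145.2284 + 53.9805
qu = 631.43 kPa


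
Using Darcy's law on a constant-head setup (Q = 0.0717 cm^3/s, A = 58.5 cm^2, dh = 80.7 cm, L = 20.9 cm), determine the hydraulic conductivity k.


Compute hydraulic gradient:
i = dh / L = 80.7 / 20.9 = 3.86124
Then apply Darcy's law:
k = Q / (A * i)
k = 0.0717 / (58.5 * 3.86124)
k = 0.0717 / 225.883
k = 0.000317 cm/s


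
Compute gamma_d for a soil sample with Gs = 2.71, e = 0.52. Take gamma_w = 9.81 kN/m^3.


Result: 17.49 kN/m^3

Derivation:
Using gamma_d = Gs * gamma_w / (1 + e)
gamma_d = 2.71 * 9.81 / (1 + 0.52)
gamma_d = 2.71 * 9.81 / 1.52
gamma_d = 17.49 kN/m^3


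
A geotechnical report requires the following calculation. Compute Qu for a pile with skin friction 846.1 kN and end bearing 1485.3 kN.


Result: 2331.4 kN

Derivation:
Using Qu = Qf + Qb
Qu = 846.1 + 1485.3
Qu = 2331.4 kN


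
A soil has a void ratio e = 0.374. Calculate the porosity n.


Using the relation n = e / (1 + e)
n = 0.374 / (1 + 0.374)
n = 0.374 / 1.374
n = 0.2722


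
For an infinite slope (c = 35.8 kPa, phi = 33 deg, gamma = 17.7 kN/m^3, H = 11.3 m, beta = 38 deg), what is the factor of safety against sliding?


Using Fs = c / (gamma*H*sin(beta)*cos(beta)) + tan(phi)/tan(beta)
Cohesion contribution = 35.8 / (17.7*11.3*sin(38)*cos(38))
Cohesion contribution = 0.368941
Friction contribution = tan(33)/tan(38) = 0.831204
Fs = 0.368941 + 0.831204
Fs = 1.2


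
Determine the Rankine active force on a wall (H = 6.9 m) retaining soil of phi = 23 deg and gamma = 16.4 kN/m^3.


Result: 171.03 kN/m

Derivation:
Compute active earth pressure coefficient:
Ka = tan^2(45 - phi/2) = tan^2(33.5) = 0.438092
Compute active force:
Pa = 0.5 * Ka * gamma * H^2
Pa = 0.5 * 0.438092 * 16.4 * 6.9^2
Pa = 171.03 kN/m


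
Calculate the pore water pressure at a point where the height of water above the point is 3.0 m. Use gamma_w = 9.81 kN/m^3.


Result: 29.43 kPa

Derivation:
Using u = gamma_w * h_w
u = 9.81 * 3.0
u = 29.43 kPa


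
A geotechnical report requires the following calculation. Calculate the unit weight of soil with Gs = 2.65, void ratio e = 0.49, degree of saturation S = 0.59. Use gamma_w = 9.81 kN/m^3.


Using gamma = gamma_w * (Gs + S*e) / (1 + e)
Numerator: Gs + S*e = 2.65 + 0.59*0.49 = 2.9391
Denominator: 1 + e = 1 + 0.49 = 1.49
gamma = 9.81 * 2.9391 / 1.49
gamma = 19.351 kN/m^3


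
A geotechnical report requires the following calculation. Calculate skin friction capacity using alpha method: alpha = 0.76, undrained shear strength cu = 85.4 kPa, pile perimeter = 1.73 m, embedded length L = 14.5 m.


Using Qs = alpha * cu * perimeter * L
Qs = 0.76 * 85.4 * 1.73 * 14.5
Qs = 1628.12 kN


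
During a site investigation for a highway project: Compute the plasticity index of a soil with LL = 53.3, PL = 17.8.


Result: 35.5

Derivation:
Using PI = LL - PL
PI = 53.3 - 17.8
PI = 35.5


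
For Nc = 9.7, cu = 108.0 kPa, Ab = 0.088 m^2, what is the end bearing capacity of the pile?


Using Qb = Nc * cu * Ab
Qb = 9.7 * 108.0 * 0.088
Qb = 92.19 kN


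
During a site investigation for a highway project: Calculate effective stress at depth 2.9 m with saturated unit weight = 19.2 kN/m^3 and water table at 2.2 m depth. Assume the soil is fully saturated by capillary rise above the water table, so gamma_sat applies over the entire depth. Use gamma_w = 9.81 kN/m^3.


Total stress = gamma_sat * depth
sigma = 19.2 * 2.9 = 55.68 kPa
Pore water pressure u = gamma_w * (depth - d_wt)
u = 9.81 * (2.9 - 2.2) = 6.867 kPa
Effective stress = sigma - u
sigma' = 55.68 - 6.867 = 48.81 kPa


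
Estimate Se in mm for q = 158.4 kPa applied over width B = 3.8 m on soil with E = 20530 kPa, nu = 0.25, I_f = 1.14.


Using Se = q * B * (1 - nu^2) * I_f / E
1 - nu^2 = 1 - 0.25^2 = 0.9375
Se = 158.4 * 3.8 * 0.9375 * 1.14 / 20530
Se = 0.031335 m
Convert to mm: Se = 0.031335 * 1000 = 31.335 mm


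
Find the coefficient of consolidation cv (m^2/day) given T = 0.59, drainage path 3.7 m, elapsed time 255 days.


Result: 0.03167 m^2/day

Derivation:
Using cv = T * H_dr^2 / t
H_dr^2 = 3.7^2 = 13.69
cv = 0.59 * 13.69 / 255
cv = 0.03167 m^2/day


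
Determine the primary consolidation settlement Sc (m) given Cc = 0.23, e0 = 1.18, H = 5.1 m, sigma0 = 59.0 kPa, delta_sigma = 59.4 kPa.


Using Sc = Cc * H / (1 + e0) * log10((sigma0 + delta_sigma) / sigma0)
Stress ratio = (59.0 + 59.4) / 59.0 = 2.00678
log10(2.00678) = 0.3025
Cc * H / (1 + e0) = 0.23 * 5.1 / (1 + 1.18) = 0.538073
Sc = 0.538073 * 0.3025
Sc = 0.1628 m


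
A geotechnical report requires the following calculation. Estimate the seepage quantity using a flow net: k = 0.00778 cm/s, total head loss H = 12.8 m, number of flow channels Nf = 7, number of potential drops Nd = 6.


Result: 0.001162 m^3/s per m

Derivation:
Convert k to m/s for unit consistency with H:
k = 0.00778 cm/s = 0.00778 / 100 m/s = 7.78e-05 m/s
Using q = k * H * Nf / Nd
Nf / Nd = 7 / 6 = 1.1667
q = 7.78e-05 * 12.8 * 1.1667
q = 0.001162 m^3/s per m


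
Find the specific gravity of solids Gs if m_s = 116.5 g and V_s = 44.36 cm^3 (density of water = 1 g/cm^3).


Result: 2.626

Derivation:
Using Gs = m_s / (V_s * rho_w)
Since rho_w = 1 g/cm^3:
Gs = 116.5 / 44.36
Gs = 2.626


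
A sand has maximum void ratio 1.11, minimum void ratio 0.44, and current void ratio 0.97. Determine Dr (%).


Using Dr = (e_max - e) / (e_max - e_min) * 100
e_max - e = 1.11 - 0.97 = 0.14
e_max - e_min = 1.11 - 0.44 = 0.67
Dr = 0.14 / 0.67 * 100
Dr = 20.9 %


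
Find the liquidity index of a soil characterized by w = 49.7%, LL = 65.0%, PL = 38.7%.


First compute the plasticity index:
PI = LL - PL = 65.0 - 38.7 = 26.3
Then compute the liquidity index:
LI = (w - PL) / PI
LI = (49.7 - 38.7) / 26.3
LI = 0.418


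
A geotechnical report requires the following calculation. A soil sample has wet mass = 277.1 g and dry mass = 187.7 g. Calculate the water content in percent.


Result: 47.63 %

Derivation:
Using w = (m_wet - m_dry) / m_dry * 100
m_wet - m_dry = 277.1 - 187.7 = 89.4 g
w = 89.4 / 187.7 * 100
w = 47.63 %


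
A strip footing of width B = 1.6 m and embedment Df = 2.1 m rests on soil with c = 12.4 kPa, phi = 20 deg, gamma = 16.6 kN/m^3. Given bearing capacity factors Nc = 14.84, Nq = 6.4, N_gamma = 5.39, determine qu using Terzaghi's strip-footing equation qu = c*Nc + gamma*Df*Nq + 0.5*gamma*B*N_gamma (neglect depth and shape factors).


Compute qu = c*Nc + gamma*Df*Nq + 0.5*gamma*B*N_gamma
Term 1: 12.4 * 14.84 = 184.016
Term 2: 16.6 * 2.1 * 6.4 = 223.104
Term 3: 0.5 * 16.6 * 1.6 * 5.39 = 71.5792
qu = 184.016 + 223.104 + 71.5792
qu = 478.7 kPa


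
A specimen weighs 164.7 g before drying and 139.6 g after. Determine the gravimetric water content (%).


Using w = (m_wet - m_dry) / m_dry * 100
m_wet - m_dry = 164.7 - 139.6 = 25.1 g
w = 25.1 / 139.6 * 100
w = 17.98 %


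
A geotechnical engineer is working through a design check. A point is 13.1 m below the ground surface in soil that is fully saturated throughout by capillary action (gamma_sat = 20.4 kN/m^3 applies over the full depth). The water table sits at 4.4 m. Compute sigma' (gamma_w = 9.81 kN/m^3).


Result: 181.89 kPa

Derivation:
Total stress = gamma_sat * depth
sigma = 20.4 * 13.1 = 267.24 kPa
Pore water pressure u = gamma_w * (depth - d_wt)
u = 9.81 * (13.1 - 4.4) = 85.347 kPa
Effective stress = sigma - u
sigma' = 267.24 - 85.347 = 181.89 kPa


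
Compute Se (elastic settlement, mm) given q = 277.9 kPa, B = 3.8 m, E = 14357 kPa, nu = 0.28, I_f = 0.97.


Using Se = q * B * (1 - nu^2) * I_f / E
1 - nu^2 = 1 - 0.28^2 = 0.9216
Se = 277.9 * 3.8 * 0.9216 * 0.97 / 14357
Se = 0.065754 m
Convert to mm: Se = 0.065754 * 1000 = 65.754 mm


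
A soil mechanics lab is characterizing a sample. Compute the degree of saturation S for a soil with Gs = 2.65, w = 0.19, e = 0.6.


Using S = Gs * w / e
S = 2.65 * 0.19 / 0.6
S = 0.8392


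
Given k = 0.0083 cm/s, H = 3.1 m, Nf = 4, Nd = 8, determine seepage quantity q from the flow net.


Result: 0.0001287 m^3/s per m

Derivation:
Convert k to m/s for unit consistency with H:
k = 0.0083 cm/s = 0.0083 / 100 m/s = 8.3e-05 m/s
Using q = k * H * Nf / Nd
Nf / Nd = 4 / 8 = 0.5
q = 8.3e-05 * 3.1 * 0.5
q = 0.0001287 m^3/s per m


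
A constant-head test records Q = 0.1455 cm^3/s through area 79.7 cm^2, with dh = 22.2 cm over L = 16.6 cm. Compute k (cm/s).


Compute hydraulic gradient:
i = dh / L = 22.2 / 16.6 = 1.33735
Then apply Darcy's law:
k = Q / (A * i)
k = 0.1455 / (79.7 * 1.33735)
k = 0.1455 / 106.587
k = 0.001365 cm/s


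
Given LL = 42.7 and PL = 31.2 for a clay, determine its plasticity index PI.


Using PI = LL - PL
PI = 42.7 - 31.2
PI = 11.5


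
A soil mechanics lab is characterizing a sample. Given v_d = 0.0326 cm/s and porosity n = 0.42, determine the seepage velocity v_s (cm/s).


Result: 0.07762 cm/s

Derivation:
Using v_s = v_d / n
v_s = 0.0326 / 0.42
v_s = 0.07762 cm/s


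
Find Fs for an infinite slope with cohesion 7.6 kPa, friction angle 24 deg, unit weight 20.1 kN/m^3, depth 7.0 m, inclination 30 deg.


Result: 0.896

Derivation:
Using Fs = c / (gamma*H*sin(beta)*cos(beta)) + tan(phi)/tan(beta)
Cohesion contribution = 7.6 / (20.1*7.0*sin(30)*cos(30))
Cohesion contribution = 0.124744
Friction contribution = tan(24)/tan(30) = 0.771159
Fs = 0.124744 + 0.771159
Fs = 0.896


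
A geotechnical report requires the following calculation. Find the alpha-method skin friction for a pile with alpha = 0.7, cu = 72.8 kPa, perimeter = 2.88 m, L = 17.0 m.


Result: 2495.0 kN

Derivation:
Using Qs = alpha * cu * perimeter * L
Qs = 0.7 * 72.8 * 2.88 * 17.0
Qs = 2495.0 kN


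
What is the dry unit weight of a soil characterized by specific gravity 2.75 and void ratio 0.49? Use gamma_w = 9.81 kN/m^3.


Using gamma_d = Gs * gamma_w / (1 + e)
gamma_d = 2.75 * 9.81 / (1 + 0.49)
gamma_d = 2.75 * 9.81 / 1.49
gamma_d = 18.106 kN/m^3


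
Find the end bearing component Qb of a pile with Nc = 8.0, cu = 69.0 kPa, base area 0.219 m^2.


Using Qb = Nc * cu * Ab
Qb = 8.0 * 69.0 * 0.219
Qb = 120.89 kN


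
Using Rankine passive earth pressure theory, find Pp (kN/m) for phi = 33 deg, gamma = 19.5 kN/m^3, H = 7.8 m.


Compute passive earth pressure coefficient:
Kp = tan^2(45 + phi/2) = tan^2(61.5) = 3.39212
Compute passive force:
Pp = 0.5 * Kp * gamma * H^2
Pp = 0.5 * 3.39212 * 19.5 * 7.8^2
Pp = 2012.17 kN/m


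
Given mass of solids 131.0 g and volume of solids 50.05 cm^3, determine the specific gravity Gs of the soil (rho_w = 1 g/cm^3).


Result: 2.617

Derivation:
Using Gs = m_s / (V_s * rho_w)
Since rho_w = 1 g/cm^3:
Gs = 131.0 / 50.05
Gs = 2.617


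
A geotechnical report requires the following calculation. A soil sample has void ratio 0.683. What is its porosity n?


Using the relation n = e / (1 + e)
n = 0.683 / (1 + 0.683)
n = 0.683 / 1.683
n = 0.4058


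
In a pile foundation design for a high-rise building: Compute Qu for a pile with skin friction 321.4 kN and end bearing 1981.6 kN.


Using Qu = Qf + Qb
Qu = 321.4 + 1981.6
Qu = 2303.0 kN


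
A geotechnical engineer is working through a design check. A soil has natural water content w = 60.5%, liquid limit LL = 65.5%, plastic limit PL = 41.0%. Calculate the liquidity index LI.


First compute the plasticity index:
PI = LL - PL = 65.5 - 41.0 = 24.5
Then compute the liquidity index:
LI = (w - PL) / PI
LI = (60.5 - 41.0) / 24.5
LI = 0.796


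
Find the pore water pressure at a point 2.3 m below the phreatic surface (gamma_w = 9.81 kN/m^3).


Using u = gamma_w * h_w
u = 9.81 * 2.3
u = 22.56 kPa


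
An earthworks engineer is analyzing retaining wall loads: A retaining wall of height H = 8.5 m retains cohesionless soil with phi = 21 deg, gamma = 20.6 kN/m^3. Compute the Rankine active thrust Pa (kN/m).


Compute active earth pressure coefficient:
Ka = tan^2(45 - phi/2) = tan^2(34.5) = 0.472355
Compute active force:
Pa = 0.5 * Ka * gamma * H^2
Pa = 0.5 * 0.472355 * 20.6 * 8.5^2
Pa = 351.51 kN/m


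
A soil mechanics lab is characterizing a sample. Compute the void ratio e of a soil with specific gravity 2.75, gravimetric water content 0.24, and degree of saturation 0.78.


Using the relation e = Gs * w / S
e = 2.75 * 0.24 / 0.78
e = 0.8462


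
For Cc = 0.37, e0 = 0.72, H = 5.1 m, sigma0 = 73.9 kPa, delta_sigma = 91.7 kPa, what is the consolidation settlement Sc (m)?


Using Sc = Cc * H / (1 + e0) * log10((sigma0 + delta_sigma) / sigma0)
Stress ratio = (73.9 + 91.7) / 73.9 = 2.24087
log10(2.24087) = 0.350416
Cc * H / (1 + e0) = 0.37 * 5.1 / (1 + 0.72) = 1.09709
Sc = 1.09709 * 0.350416
Sc = 0.3844 m


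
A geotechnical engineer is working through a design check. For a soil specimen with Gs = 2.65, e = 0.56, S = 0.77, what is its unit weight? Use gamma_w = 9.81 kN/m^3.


Result: 19.376 kN/m^3

Derivation:
Using gamma = gamma_w * (Gs + S*e) / (1 + e)
Numerator: Gs + S*e = 2.65 + 0.77*0.56 = 3.0812
Denominator: 1 + e = 1 + 0.56 = 1.56
gamma = 9.81 * 3.0812 / 1.56
gamma = 19.376 kN/m^3


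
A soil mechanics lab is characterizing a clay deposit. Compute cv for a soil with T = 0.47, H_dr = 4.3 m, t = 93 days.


Using cv = T * H_dr^2 / t
H_dr^2 = 4.3^2 = 18.49
cv = 0.47 * 18.49 / 93
cv = 0.09344 m^2/day


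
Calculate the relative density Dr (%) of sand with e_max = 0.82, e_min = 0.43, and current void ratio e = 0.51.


Using Dr = (e_max - e) / (e_max - e_min) * 100
e_max - e = 0.82 - 0.51 = 0.31
e_max - e_min = 0.82 - 0.43 = 0.39
Dr = 0.31 / 0.39 * 100
Dr = 79.49 %


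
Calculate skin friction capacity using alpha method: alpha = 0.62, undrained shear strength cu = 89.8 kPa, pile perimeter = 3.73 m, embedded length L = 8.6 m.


Result: 1785.97 kN

Derivation:
Using Qs = alpha * cu * perimeter * L
Qs = 0.62 * 89.8 * 3.73 * 8.6
Qs = 1785.97 kN


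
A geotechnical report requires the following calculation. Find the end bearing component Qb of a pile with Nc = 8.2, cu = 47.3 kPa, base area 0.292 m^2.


Using Qb = Nc * cu * Ab
Qb = 8.2 * 47.3 * 0.292
Qb = 113.26 kN


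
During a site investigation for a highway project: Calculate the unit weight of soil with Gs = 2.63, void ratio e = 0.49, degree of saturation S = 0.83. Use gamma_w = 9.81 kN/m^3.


Using gamma = gamma_w * (Gs + S*e) / (1 + e)
Numerator: Gs + S*e = 2.63 + 0.83*0.49 = 3.0367
Denominator: 1 + e = 1 + 0.49 = 1.49
gamma = 9.81 * 3.0367 / 1.49
gamma = 19.993 kN/m^3


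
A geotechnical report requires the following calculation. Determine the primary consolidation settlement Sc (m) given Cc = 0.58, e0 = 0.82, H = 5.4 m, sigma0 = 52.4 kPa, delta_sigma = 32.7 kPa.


Result: 0.3624 m

Derivation:
Using Sc = Cc * H / (1 + e0) * log10((sigma0 + delta_sigma) / sigma0)
Stress ratio = (52.4 + 32.7) / 52.4 = 1.62405
log10(1.62405) = 0.210598
Cc * H / (1 + e0) = 0.58 * 5.4 / (1 + 0.82) = 1.72088
Sc = 1.72088 * 0.210598
Sc = 0.3624 m


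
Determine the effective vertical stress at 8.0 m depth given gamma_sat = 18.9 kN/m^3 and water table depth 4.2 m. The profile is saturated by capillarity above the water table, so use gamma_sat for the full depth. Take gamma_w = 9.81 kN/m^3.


Total stress = gamma_sat * depth
sigma = 18.9 * 8.0 = 151.2 kPa
Pore water pressure u = gamma_w * (depth - d_wt)
u = 9.81 * (8.0 - 4.2) = 37.278 kPa
Effective stress = sigma - u
sigma' = 151.2 - 37.278 = 113.92 kPa


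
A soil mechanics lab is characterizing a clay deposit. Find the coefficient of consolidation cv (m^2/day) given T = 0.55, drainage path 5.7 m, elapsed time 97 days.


Using cv = T * H_dr^2 / t
H_dr^2 = 5.7^2 = 32.49
cv = 0.55 * 32.49 / 97
cv = 0.18422 m^2/day


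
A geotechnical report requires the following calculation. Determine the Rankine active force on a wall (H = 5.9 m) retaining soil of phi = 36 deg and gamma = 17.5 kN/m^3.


Compute active earth pressure coefficient:
Ka = tan^2(45 - phi/2) = tan^2(27.0) = 0.259616
Compute active force:
Pa = 0.5 * Ka * gamma * H^2
Pa = 0.5 * 0.259616 * 17.5 * 5.9^2
Pa = 79.08 kN/m


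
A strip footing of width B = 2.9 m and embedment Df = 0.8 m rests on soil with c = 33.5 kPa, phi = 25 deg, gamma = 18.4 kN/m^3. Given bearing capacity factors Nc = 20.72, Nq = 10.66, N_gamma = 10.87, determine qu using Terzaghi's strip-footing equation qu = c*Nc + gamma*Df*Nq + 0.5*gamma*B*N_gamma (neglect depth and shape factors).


Compute qu = c*Nc + gamma*Df*Nq + 0.5*gamma*B*N_gamma
Term 1: 33.5 * 20.72 = 694.12
Term 2: 18.4 * 0.8 * 10.66 = 156.9152
Term 3: 0.5 * 18.4 * 2.9 * 10.87 = 290.0116
qu = 694.12 + 156.9152 + 290.0116
qu = 1141.05 kPa


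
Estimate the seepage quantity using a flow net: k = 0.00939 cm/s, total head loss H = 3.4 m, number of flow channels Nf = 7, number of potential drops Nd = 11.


Convert k to m/s for unit consistency with H:
k = 0.00939 cm/s = 0.00939 / 100 m/s = 9.39e-05 m/s
Using q = k * H * Nf / Nd
Nf / Nd = 7 / 11 = 0.6364
q = 9.39e-05 * 3.4 * 0.6364
q = 0.0002032 m^3/s per m


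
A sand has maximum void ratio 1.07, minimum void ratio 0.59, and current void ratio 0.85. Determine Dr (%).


Using Dr = (e_max - e) / (e_max - e_min) * 100
e_max - e = 1.07 - 0.85 = 0.22
e_max - e_min = 1.07 - 0.59 = 0.48
Dr = 0.22 / 0.48 * 100
Dr = 45.83 %


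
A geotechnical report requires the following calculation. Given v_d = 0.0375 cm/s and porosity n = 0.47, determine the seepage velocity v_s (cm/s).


Result: 0.07979 cm/s

Derivation:
Using v_s = v_d / n
v_s = 0.0375 / 0.47
v_s = 0.07979 cm/s


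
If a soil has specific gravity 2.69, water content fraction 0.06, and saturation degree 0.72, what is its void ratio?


Using the relation e = Gs * w / S
e = 2.69 * 0.06 / 0.72
e = 0.2242


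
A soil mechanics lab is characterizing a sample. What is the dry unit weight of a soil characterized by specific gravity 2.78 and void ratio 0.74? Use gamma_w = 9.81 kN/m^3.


Using gamma_d = Gs * gamma_w / (1 + e)
gamma_d = 2.78 * 9.81 / (1 + 0.74)
gamma_d = 2.78 * 9.81 / 1.74
gamma_d = 15.673 kN/m^3
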